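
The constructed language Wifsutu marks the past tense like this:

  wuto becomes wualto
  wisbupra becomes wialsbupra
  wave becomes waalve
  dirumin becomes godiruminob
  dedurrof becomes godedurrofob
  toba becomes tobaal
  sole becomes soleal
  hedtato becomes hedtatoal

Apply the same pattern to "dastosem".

wisbupra and toba both end in -a yet inflect differently (wialsbupra, tobaal), so the final letter is not what conditions the rule; the first letter is.
"dastosem" begins with d-. The stems beginning with d- (dirumin → godiruminob, dedurrof → godedurrofob) add go- … -ob around the stem.
The other patterns: stems beginning with w- insert -al- after the first vowel; stems beginning with h-, s- or t- add -al.
So dastosem → godastosemob.

godastosemob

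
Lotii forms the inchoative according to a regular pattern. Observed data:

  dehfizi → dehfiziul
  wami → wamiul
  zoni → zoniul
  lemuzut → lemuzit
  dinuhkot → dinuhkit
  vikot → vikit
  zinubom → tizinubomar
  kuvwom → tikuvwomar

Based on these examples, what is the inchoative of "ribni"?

"ribni" ends in -i. The stems ending in -i (dehfizi → dehfiziul, wami → wamiul, zoni → zoniul) add -ul.
So ribni → ribniul.

ribniul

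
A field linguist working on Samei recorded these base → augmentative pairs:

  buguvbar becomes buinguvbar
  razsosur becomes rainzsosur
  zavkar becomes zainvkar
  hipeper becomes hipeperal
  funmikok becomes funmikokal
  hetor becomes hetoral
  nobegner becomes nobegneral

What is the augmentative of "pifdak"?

buguvbar and hipeper both end in -r yet inflect differently (buinguvbar, hipeperal), so the final letter is not what conditions the rule; the last vowel is.
"pifdak" has last vowel 'a'. The stems whose last vowel is 'a' (buguvbar → buinguvbar, zavkar → zainvkar) insert -in- after the first vowel.
The other pattern: stems whose last vowel is 'e' or 'o' add -al.
So pifdak → piinfdak.

piinfdak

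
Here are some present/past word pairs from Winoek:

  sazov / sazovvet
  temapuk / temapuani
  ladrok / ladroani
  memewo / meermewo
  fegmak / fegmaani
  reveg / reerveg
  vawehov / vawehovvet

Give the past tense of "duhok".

duhoani

ladrok and vawehov both have last vowel 'o' yet inflect differently (ladroani, vawehovvet), so the last vowel is not what conditions the rule; the final letter is.
"duhok" ends in -k. The stems ending in -k (temapuk → temapuani, ladrok → ladroani, fegmak → fegmaani) drop the final letter and add -ani.
The other patterns: stems ending in -v double the final consonant and add -et; stems ending in -g or -o insert -er- after the first vowel.
So duhok → duhoani.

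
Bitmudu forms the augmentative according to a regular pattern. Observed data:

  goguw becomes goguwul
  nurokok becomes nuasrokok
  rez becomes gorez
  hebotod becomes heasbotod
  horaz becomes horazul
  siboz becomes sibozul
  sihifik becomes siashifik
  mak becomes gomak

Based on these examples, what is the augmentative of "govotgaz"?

rez and siboz both end in -z yet inflect differently (gorez, sibozul), so the final letter is not what conditions the rule; the number of vowels is.
"govotgaz" has 3 vowels. The stems with 3 vowels (sihifik → siashifik, hebotod → heasbotod, nurokok → nuasrokok) insert -as- after the first vowel.
The other patterns: stems with 1 vowel add the prefix go-; stems with 2 vowels add -ul.
So govotgaz → goasvotgaz.

goasvotgaz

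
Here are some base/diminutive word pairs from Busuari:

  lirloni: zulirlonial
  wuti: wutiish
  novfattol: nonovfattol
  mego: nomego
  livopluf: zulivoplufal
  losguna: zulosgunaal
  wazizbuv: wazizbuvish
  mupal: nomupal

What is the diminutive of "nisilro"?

nonisilro

lirloni and wuti both end in -i yet inflect differently (zulirlonial, wutiish), so the final letter is not what conditions the rule; the first letter is.
"nisilro" begins with n-. The one such stem in the data (novfattol → nonovfattol) adds the prefix no-, so the same rule applies.
The other patterns: stems beginning with l- add zu- … -al around the stem; stems beginning with w- add -ish.
So nisilro → nonisilro.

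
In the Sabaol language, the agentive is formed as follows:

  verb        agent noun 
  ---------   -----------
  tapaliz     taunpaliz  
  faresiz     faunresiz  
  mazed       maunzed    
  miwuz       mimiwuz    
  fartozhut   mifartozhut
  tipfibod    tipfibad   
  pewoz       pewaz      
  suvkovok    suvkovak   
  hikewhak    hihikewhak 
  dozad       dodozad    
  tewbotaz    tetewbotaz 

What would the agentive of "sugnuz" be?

tapaliz and miwuz both end in -z yet inflect differently (taunpaliz, mimiwuz), so the final letter is not what conditions the rule; the last vowel is.
"sugnuz" has last vowel 'u'. The stems whose last vowel is 'u' (miwuz → mimiwuz, fartozhut → mifartozhut) add the prefix mi-.
The other patterns: stems whose last vowel is 'e' or 'i' insert -un- after the first vowel; stems whose last vowel is 'o' change the last vowel to 'a'; stems whose last vowel is 'a' repeat the first consonant+vowel as a prefix.
So sugnuz → misugnuz.

misugnuz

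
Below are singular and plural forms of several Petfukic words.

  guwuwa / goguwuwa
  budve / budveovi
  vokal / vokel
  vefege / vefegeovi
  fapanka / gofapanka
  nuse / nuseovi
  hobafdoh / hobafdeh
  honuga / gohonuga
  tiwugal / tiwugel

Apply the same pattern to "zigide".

zigideovi

fapanka and vokal both have last vowel 'a' yet inflect differently (gofapanka, vokel), so the last vowel is not what conditions the rule; the final letter is.
"zigide" ends in -e. The stems ending in -e (budve → budveovi, nuse → nuseovi, vefege → vefegeovi) add -ovi.
The other patterns: stems ending in -a add the prefix go-; stems ending in -h or -l change the last vowel to 'e'.
So zigide → zigideovi.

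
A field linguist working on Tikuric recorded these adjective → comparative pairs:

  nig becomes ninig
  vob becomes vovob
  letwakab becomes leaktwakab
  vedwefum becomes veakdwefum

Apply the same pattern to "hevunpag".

heakvunpag

letwakab and vob both end in -b yet inflect differently (leaktwakab, vovob), so the final letter is not what conditions the rule; the number of vowels is.
"hevunpag" has 3 vowels. The stems with 3 vowels (vedwefum → veakdwefum, letwakab → leaktwakab) insert -ak- after the first vowel.
The other pattern: stems with 1 vowel repeat the first consonant+vowel as a prefix.
So hevunpag → heakvunpag.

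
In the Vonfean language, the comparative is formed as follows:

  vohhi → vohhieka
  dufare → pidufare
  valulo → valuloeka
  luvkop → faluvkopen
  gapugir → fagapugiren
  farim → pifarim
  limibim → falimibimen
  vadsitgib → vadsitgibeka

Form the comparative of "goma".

farim and limibim both end in -m yet inflect differently (pifarim, falimibimen), so the final letter is not what conditions the rule; the first letter is.
"goma" begins with g-. The one such stem in the data (gapugir → fagapugiren) adds fa- … -en around the stem, so the same rule applies.
The other patterns: stems beginning with v- add -eka; stems beginning with d- or f- add the prefix pi-.
So goma → fagomaen.

fagomaen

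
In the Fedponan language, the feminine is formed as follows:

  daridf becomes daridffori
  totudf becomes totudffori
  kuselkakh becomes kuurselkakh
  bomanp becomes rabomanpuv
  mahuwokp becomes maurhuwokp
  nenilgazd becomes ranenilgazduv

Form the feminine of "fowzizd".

mahuwokp and bomanp both end in -p yet inflect differently (maurhuwokp, rabomanpuv), so the final letter is not what conditions the rule; the second-to-last letter is.
"fowzizd" has second-to-last letter 'z'. The one such stem in the data (nenilgazd → ranenilgazduv) adds ra- … -uv around the stem, so the same rule applies.
So fowzizd → rafowzizduv.

rafowzizduv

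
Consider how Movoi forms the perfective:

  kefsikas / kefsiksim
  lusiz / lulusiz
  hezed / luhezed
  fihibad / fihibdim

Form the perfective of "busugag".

"busugag" has last vowel 'a'. The stems whose last vowel is 'a' (fihibad → fihibdim, kefsikas → kefsiksim) delete the last vowel and add -im.
So busugag → busuggim.

busuggim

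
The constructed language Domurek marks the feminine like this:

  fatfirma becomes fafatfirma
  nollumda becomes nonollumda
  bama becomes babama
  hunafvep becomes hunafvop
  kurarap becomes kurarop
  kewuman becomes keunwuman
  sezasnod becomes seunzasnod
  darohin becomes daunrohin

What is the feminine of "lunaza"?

"lunaza" ends in -a. The stems ending in -a (fatfirma → fafatfirma, nollumda → nonollumda, bama → babama) repeat the first consonant+vowel as a prefix.
So lunaza → lulunaza.

lulunaza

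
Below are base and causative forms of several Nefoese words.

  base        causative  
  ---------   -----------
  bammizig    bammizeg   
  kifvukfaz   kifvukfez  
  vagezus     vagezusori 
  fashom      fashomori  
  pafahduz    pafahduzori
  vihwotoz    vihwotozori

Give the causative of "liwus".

liwusori

kifvukfaz and pafahduz both end in -z yet inflect differently (kifvukfez, pafahduzori), so the final letter is not what conditions the rule; the last vowel is.
"liwus" has last vowel 'u'. The stems whose last vowel is 'u' (vagezus → vagezusori, pafahduz → pafahduzori) add -ori.
So liwus → liwusori.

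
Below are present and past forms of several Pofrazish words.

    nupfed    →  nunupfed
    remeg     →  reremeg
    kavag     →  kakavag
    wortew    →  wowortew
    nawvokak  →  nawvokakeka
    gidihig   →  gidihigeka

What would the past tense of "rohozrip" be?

remeg and gidihig both end in -g yet inflect differently (reremeg, gidihigeka), so the final letter is not what conditions the rule; the number of vowels is.
"rohozrip" has 3 vowels. The stems with 3 vowels (nawvokak → nawvokakeka, gidihig → gidihigeka) add -eka.
So rohozrip → rohozripeka.

rohozripeka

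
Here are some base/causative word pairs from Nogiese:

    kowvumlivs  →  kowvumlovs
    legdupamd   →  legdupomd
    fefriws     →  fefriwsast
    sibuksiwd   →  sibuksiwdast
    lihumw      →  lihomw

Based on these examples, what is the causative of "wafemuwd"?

wafemuwdast

fefriws and kowvumlivs both end in -s yet inflect differently (fefriwsast, kowvumlovs), so the final letter is not what conditions the rule; the second-to-last letter is.
"wafemuwd" has second-to-last letter 'w'. The stems whose second-to-last letter is 'w' (fefriws → fefriwsast, sibuksiwd → sibuksiwdast) add -ast.
So wafemuwd → wafemuwdast.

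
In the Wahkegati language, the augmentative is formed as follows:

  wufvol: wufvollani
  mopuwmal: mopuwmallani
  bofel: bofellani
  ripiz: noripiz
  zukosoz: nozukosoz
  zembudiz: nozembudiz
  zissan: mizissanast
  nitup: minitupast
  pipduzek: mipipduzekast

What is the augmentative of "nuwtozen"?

"nuwtozen" ends in -n. The one such stem in the data (zissan → mizissanast) adds mi- … -ast around the stem, so the same rule applies.
The other patterns: stems ending in -l double the final consonant and add -ani; stems ending in -z add the prefix no-.
So nuwtozen → minuwtozenast.

minuwtozenast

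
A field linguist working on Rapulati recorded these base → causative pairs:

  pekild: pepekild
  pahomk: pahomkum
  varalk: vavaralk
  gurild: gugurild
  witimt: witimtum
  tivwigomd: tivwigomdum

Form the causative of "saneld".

sasaneld

pahomk and varalk both end in -k yet inflect differently (pahomkum, vavaralk), so the final letter is not what conditions the rule; the second-to-last letter is.
"saneld" has second-to-last letter 'l'. The stems whose second-to-last letter is 'l' (varalk → vavaralk, gurild → gugurild, pekild → pepekild) repeat the first consonant+vowel as a prefix.
So saneld → sasaneld.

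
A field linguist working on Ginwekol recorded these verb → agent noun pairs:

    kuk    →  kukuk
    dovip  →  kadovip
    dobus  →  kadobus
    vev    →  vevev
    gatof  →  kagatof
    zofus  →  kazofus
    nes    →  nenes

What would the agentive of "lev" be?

lelev

"lev" has 1 vowel. The stems with 1 vowel (nes → nenes, vev → vevev, kuk → kukuk) repeat the first consonant+vowel as a prefix.
The other pattern: stems with 2 vowels add the prefix ka-.
So lev → lelev.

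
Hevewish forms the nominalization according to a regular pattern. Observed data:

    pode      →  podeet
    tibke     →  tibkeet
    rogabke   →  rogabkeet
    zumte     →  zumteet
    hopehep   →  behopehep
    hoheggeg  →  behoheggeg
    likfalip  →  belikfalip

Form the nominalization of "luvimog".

pode and hopehep both have last vowel 'e' yet inflect differently (podeet, behopehep), so the last vowel is not what conditions the rule; the final letter is.
"luvimog" ends in -g. The one such stem in the data (hoheggeg → behoheggeg) adds the prefix be-, so the same rule applies.
The other pattern: stems ending in -e add -et.
So luvimog → beluvimog.

beluvimog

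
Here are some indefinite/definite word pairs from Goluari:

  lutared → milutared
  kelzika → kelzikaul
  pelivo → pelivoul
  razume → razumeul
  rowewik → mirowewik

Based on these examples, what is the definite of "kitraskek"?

lutared and razume both have last vowel 'e' yet inflect differently (milutared, razumeul), so the last vowel is not what conditions the rule; whether the stem ends in a vowel or a consonant is.
"kitraskek" ends in a consonant. The stems ending in a consonant (lutared → milutared, rowewik → mirowewik) add the prefix mi-.
So kitraskek → mikitraskek.

mikitraskek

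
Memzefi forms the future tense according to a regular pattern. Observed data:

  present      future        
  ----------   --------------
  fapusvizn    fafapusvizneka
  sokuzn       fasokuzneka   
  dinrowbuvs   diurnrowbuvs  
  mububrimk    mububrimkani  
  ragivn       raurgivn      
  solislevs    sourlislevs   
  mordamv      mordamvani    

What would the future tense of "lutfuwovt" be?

sokuzn and ragivn both end in -n yet inflect differently (fasokuzneka, raurgivn), so the final letter is not what conditions the rule; the second-to-last letter is.
"lutfuwovt" has second-to-last letter 'v'. The stems whose second-to-last letter is 'v' (solislevs → sourlislevs, ragivn → raurgivn, dinrowbuvs → diurnrowbuvs) insert -ur- after the first vowel.
The other patterns: stems whose second-to-last letter is 'z' add fa- … -eka around the stem; stems whose second-to-last letter is 'm' add -ani.
So lutfuwovt → luurtfuwovt.

luurtfuwovt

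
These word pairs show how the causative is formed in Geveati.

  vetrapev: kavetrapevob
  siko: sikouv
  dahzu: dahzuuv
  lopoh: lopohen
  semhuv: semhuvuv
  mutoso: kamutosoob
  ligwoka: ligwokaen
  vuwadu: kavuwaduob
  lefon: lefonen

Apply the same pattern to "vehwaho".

dahzu and vuwadu both end in -u yet inflect differently (dahzuuv, kavuwaduob), so the final letter is not what conditions the rule; the first letter is.
"vehwaho" begins with v-. The stems beginning with v- (vuwadu → kavuwaduob, vetrapev → kavetrapevob) add ka- … -ob around the stem.
So vehwaho → kavehwahoob.

kavehwahoob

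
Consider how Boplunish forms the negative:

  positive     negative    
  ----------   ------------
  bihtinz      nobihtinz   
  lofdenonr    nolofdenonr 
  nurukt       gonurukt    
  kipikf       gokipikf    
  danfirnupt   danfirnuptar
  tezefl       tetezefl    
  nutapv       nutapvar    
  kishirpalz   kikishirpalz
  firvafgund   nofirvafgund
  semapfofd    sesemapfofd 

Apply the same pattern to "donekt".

godonekt

nurukt and danfirnupt both end in -t yet inflect differently (gonurukt, danfirnuptar), so the final letter is not what conditions the rule; the second-to-last letter is.
"donekt" has second-to-last letter 'k'. The stems whose second-to-last letter is 'k' (kipikf → gokipikf, nurukt → gonurukt) add the prefix go-.
So donekt → godonekt.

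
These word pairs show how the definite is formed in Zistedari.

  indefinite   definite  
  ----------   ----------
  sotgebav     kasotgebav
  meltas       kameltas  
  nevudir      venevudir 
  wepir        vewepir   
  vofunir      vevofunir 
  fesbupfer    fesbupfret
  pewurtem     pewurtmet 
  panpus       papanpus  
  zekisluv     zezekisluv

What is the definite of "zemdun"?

zezemdun

"zemdun" has last vowel 'u'. The stems whose last vowel is 'u' (panpus → papanpus, zekisluv → zezekisluv) repeat the first consonant+vowel as a prefix.
The other patterns: stems whose last vowel is 'a' add the prefix ka-; stems whose last vowel is 'i' add the prefix ve-; stems whose last vowel is 'e' delete the last vowel and add -et.
So zemdun → zezemdun.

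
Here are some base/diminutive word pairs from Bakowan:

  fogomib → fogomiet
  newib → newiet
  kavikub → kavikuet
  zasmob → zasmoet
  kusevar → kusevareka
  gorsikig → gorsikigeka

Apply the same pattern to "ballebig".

fogomib and gorsikig both have last vowel 'i' yet inflect differently (fogomiet, gorsikigeka), so the last vowel is not what conditions the rule; the final letter is.
"ballebig" ends in -g. The one such stem in the data (gorsikig → gorsikigeka) adds -eka, so the same rule applies.
The other pattern: stems ending in -b drop the final letter and add -et.
So ballebig → ballebigeka.

ballebigeka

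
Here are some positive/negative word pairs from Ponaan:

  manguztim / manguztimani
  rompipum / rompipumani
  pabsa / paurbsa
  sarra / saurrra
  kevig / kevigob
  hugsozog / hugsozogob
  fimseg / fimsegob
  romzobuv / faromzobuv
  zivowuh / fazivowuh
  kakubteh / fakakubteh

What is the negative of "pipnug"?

pipnugob

manguztim and kevig both have last vowel 'i' yet inflect differently (manguztimani, kevigob), so the last vowel is not what conditions the rule; the final letter is.
"pipnug" ends in -g. The stems ending in -g (kevig → kevigob, hugsozog → hugsozogob, fimseg → fimsegob) add -ob.
The other patterns: stems ending in -m add -ani; stems ending in -a insert -ur- after the first vowel; stems ending in -h or -v add the prefix fa-.
So pipnug → pipnugob.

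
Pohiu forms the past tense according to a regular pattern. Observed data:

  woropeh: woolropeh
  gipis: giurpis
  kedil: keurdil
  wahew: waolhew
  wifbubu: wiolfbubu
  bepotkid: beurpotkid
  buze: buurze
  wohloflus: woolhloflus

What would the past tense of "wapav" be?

waolpav

wohloflus and gipis both end in -s yet inflect differently (woolhloflus, giurpis), so the final letter is not what conditions the rule; the first letter is.
"wapav" begins with w-. The stems beginning with w- (woropeh → woolropeh, wahew → waolhew, wohloflus → woolhloflus) insert -ol- after the first vowel.
So wapav → waolpav.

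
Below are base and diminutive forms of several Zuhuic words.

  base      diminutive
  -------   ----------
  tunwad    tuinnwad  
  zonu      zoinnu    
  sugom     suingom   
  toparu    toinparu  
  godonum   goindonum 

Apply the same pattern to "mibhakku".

Every pair shown (tunwad → tuinnwad, zonu → zoinnu, sugom → suingom, …) follows the same rule: insert -in- after the first vowel.
So mibhakku → miinbhakku.

miinbhakku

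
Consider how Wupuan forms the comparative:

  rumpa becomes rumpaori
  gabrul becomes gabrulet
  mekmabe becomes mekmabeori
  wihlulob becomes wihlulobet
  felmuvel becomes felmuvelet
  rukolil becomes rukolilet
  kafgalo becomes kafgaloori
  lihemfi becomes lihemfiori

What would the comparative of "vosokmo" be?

vosokmoori

"vosokmo" ends in a vowel. The stems ending in a vowel (lihemfi → lihemfiori, rumpa → rumpaori, mekmabe → mekmabeori) add -ori.
So vosokmo → vosokmoori.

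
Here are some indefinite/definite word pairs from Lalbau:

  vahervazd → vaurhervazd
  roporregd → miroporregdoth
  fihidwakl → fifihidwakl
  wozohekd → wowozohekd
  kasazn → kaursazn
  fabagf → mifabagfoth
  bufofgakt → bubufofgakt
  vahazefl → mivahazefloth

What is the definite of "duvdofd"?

miduvdofdoth

wozohekd and vahervazd both end in -d yet inflect differently (wowozohekd, vaurhervazd), so the final letter is not what conditions the rule; the second-to-last letter is.
"duvdofd" has second-to-last letter 'f'. The one such stem in the data (vahazefl → mivahazefloth) adds mi- … -oth around the stem, so the same rule applies.
So duvdofd → miduvdofdoth.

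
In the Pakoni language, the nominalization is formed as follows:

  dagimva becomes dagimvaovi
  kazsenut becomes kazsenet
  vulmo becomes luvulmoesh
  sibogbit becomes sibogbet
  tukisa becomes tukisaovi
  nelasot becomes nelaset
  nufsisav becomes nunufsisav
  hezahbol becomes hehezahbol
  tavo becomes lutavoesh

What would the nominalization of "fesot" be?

feset

nufsisav and dagimva both have last vowel 'a' yet inflect differently (nunufsisav, dagimvaovi), so the last vowel is not what conditions the rule; the final letter is.
"fesot" ends in -t. The stems ending in -t (sibogbit → sibogbet, nelasot → nelaset, kazsenut → kazsenet) change the last vowel to 'e'.
The other patterns: stems ending in -l or -v repeat the first consonant+vowel as a prefix; stems ending in -a add -ovi; stems ending in -o add lu- … -esh around the stem.
So fesot → feset.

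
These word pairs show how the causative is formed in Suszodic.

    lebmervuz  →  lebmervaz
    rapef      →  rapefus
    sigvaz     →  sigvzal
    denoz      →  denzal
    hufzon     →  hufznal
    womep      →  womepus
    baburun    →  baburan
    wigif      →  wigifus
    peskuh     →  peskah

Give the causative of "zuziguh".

zuzigah

lebmervuz and denoz both end in -z yet inflect differently (lebmervaz, denzal), so the final letter is not what conditions the rule; the last vowel is.
"zuziguh" has last vowel 'u'. The stems whose last vowel is 'u' (peskuh → peskah, baburun → baburan, lebmervuz → lebmervaz) change the last vowel to 'a'.
The other patterns: stems whose last vowel is 'e' or 'i' add -us; stems whose last vowel is 'a' or 'o' delete the last vowel and add -al.
So zuziguh → zuzigah.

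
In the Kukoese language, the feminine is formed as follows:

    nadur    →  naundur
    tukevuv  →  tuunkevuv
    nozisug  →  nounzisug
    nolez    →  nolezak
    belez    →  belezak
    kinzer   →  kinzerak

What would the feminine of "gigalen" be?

gigalenak

nadur and kinzer both end in -r yet inflect differently (naundur, kinzerak), so the final letter is not what conditions the rule; the last vowel is.
"gigalen" has last vowel 'e'. The stems whose last vowel is 'e' (nolez → nolezak, belez → belezak, kinzer → kinzerak) add -ak.
So gigalen → gigalenak.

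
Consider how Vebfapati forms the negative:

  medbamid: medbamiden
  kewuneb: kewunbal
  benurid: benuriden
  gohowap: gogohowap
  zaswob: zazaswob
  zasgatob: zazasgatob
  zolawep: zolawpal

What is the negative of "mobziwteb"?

zolawep and gohowap both end in -p yet inflect differently (zolawpal, gogohowap), so the final letter is not what conditions the rule; the last vowel is.
"mobziwteb" has last vowel 'e'. The stems whose last vowel is 'e' (kewuneb → kewunbal, zolawep → zolawpal) delete the last vowel and add -al.
The other patterns: stems whose last vowel is 'i' add -en; stems whose last vowel is 'a' or 'o' repeat the first consonant+vowel as a prefix.
So mobziwteb → mobziwtbal.

mobziwtbal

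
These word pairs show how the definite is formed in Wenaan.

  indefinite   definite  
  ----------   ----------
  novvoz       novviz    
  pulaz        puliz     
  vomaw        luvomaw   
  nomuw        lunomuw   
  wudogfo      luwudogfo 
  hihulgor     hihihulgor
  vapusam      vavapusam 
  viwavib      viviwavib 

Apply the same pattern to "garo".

lugaro

pulaz and vomaw both have last vowel 'a' yet inflect differently (puliz, luvomaw), so the last vowel is not what conditions the rule; the final letter is.
"garo" ends in -o. The one such stem in the data (wudogfo → luwudogfo) adds the prefix lu-, so the same rule applies.
So garo → lugaro.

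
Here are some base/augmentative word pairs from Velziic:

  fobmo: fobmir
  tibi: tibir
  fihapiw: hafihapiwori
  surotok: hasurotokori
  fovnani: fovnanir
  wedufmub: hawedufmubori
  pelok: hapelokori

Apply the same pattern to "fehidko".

fehidkir

fobmo and pelok both have last vowel 'o' yet inflect differently (fobmir, hapelokori), so the last vowel is not what conditions the rule; whether the stem ends in a vowel or a consonant is.
"fehidko" ends in a vowel. The stems ending in a vowel (fovnani → fovnanir, tibi → tibir, fobmo → fobmir) drop the final letter and add -ir.
The other pattern: stems ending in a consonant add ha- … -ori around the stem.
So fehidko → fehidkir.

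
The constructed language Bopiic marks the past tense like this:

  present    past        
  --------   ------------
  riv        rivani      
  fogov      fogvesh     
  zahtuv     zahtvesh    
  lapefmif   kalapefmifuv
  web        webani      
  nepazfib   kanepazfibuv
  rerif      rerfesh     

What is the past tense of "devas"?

riv and zahtuv both end in -v yet inflect differently (rivani, zahtvesh), so the final letter is not what conditions the rule; the number of vowels is.
"devas" has 2 vowels. The stems with 2 vowels (zahtuv → zahtvesh, rerif → rerfesh, fogov → fogvesh) delete the last vowel and add -esh.
So devas → devsesh.

devsesh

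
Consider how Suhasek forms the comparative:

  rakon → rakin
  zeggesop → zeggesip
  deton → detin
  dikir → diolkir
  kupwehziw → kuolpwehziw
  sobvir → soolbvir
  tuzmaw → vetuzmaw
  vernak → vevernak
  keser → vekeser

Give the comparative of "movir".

kupwehziw and tuzmaw both end in -w yet inflect differently (kuolpwehziw, vetuzmaw), so the final letter is not what conditions the rule; the last vowel is.
"movir" has last vowel 'i'. The stems whose last vowel is 'i' (dikir → diolkir, kupwehziw → kuolpwehziw, sobvir → soolbvir) insert -ol- after the first vowel.
So movir → moolvir.

moolvir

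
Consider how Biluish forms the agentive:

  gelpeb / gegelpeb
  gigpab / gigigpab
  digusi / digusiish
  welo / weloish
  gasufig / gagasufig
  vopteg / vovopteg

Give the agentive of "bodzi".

bodziish

"bodzi" ends in a vowel. The stems ending in a vowel (digusi → digusiish, welo → weloish) add -ish.
The other pattern: stems ending in a consonant repeat the first consonant+vowel as a prefix.
So bodzi → bodziish.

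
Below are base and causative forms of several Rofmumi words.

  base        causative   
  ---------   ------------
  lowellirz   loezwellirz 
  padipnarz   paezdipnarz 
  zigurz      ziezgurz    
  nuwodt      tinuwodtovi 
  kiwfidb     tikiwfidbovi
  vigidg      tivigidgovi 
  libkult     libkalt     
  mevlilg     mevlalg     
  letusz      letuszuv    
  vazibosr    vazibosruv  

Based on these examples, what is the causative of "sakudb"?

nuwodt and libkult both end in -t yet inflect differently (tinuwodtovi, libkalt), so the final letter is not what conditions the rule; the second-to-last letter is.
"sakudb" has second-to-last letter 'd'. The stems whose second-to-last letter is 'd' (nuwodt → tinuwodtovi, kiwfidb → tikiwfidbovi, vigidg → tivigidgovi) add ti- … -ovi around the stem.
So sakudb → tisakudbovi.

tisakudbovi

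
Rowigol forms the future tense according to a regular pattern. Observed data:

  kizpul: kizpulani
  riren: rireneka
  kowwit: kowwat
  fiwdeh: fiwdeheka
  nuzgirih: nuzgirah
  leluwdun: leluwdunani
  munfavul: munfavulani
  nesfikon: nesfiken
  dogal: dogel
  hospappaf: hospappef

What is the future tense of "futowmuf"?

futowmufani

"futowmuf" has last vowel 'u'. The stems whose last vowel is 'u' (leluwdun → leluwdunani, munfavul → munfavulani, kizpul → kizpulani) add -ani.
So futowmuf → futowmufani.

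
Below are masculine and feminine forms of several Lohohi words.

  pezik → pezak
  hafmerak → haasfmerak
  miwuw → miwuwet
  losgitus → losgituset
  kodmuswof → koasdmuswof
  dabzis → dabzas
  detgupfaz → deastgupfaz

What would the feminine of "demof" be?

"demof" has last vowel 'o'. The one such stem in the data (kodmuswof → koasdmuswof) inserts -as- after the first vowel (as do detgupfaz, hafmerak), so the same rule applies.
So demof → deasmof.

deasmof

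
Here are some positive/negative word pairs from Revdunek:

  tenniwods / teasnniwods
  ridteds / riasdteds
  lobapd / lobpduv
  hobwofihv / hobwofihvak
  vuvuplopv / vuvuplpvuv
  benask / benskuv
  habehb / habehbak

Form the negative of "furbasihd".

furbasihdak

hobwofihv and vuvuplopv both end in -v yet inflect differently (hobwofihvak, vuvuplpvuv), so the final letter is not what conditions the rule; the second-to-last letter is.
"furbasihd" has second-to-last letter 'h'. The stems whose second-to-last letter is 'h' (hobwofihv → hobwofihvak, habehb → habehbak) add -ak.
The other patterns: stems whose second-to-last letter is 'd' insert -as- after the first vowel; stems whose second-to-last letter is 'p' or 's' delete the last vowel and add -uv.
So furbasihd → furbasihdak.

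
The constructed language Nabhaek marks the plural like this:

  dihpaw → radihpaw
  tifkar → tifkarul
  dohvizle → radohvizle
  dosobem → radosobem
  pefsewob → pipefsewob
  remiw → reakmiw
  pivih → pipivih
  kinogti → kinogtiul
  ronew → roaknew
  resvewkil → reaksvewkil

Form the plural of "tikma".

"tikma" begins with t-. The one such stem in the data (tifkar → tifkarul) adds -ul, so the same rule applies.
The other patterns: stems beginning with d- add the prefix ra-; stems beginning with r- insert -ak- after the first vowel; stems beginning with p- add the prefix pi-.
So tikma → tikmaul.

tikmaul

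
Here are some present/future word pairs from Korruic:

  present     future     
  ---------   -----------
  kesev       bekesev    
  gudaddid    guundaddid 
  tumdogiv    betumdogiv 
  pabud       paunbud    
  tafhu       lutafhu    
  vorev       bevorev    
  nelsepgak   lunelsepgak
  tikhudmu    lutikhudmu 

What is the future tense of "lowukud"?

tumdogiv and gudaddid both have last vowel 'i' yet inflect differently (betumdogiv, guundaddid), so the last vowel is not what conditions the rule; the final letter is.
"lowukud" ends in -d. The stems ending in -d (gudaddid → guundaddid, pabud → paunbud) insert -un- after the first vowel.
So lowukud → lounwukud.

lounwukud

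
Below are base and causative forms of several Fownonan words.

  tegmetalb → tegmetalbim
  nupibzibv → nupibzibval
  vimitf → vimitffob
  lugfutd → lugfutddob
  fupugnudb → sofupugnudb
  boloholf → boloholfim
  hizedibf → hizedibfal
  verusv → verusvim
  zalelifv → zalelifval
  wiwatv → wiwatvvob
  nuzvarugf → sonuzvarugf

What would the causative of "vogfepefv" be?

vogfepefval

wiwatv and verusv both end in -v yet inflect differently (wiwatvvob, verusvim), so the final letter is not what conditions the rule; the second-to-last letter is.
"vogfepefv" has second-to-last letter 'f'. The one such stem in the data (zalelifv → zalelifval) adds -al, so the same rule applies.
So vogfepefv → vogfepefval.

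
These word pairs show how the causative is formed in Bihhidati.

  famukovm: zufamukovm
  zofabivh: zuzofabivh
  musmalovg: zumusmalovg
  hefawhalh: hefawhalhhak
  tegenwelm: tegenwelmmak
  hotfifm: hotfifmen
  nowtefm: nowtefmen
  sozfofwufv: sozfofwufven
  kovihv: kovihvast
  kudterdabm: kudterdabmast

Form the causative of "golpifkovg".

zofabivh and hefawhalh both end in -h yet inflect differently (zuzofabivh, hefawhalhhak), so the final letter is not what conditions the rule; the second-to-last letter is.
"golpifkovg" has second-to-last letter 'v'. The stems whose second-to-last letter is 'v' (famukovm → zufamukovm, zofabivh → zuzofabivh, musmalovg → zumusmalovg) add the prefix zu-.
The other patterns: stems whose second-to-last letter is 'l' double the final consonant and add -ak; stems whose second-to-last letter is 'f' add -en; stems whose second-to-last letter is 'b' or 'h' add -ast.
So golpifkovg → zugolpifkovg.

zugolpifkovg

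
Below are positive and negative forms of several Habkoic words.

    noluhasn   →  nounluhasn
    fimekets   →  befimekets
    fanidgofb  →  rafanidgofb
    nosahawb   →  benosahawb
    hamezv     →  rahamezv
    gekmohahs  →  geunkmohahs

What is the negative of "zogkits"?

bezogkits

fanidgofb and nosahawb both end in -b yet inflect differently (rafanidgofb, benosahawb), so the final letter is not what conditions the rule; the second-to-last letter is.
"zogkits" has second-to-last letter 't'. The one such stem in the data (fimekets → befimekets) adds the prefix be-, so the same rule applies.
The other patterns: stems whose second-to-last letter is 'f' or 'z' add the prefix ra-; stems whose second-to-last letter is 'h' or 's' insert -un- after the first vowel.
So zogkits → bezogkits.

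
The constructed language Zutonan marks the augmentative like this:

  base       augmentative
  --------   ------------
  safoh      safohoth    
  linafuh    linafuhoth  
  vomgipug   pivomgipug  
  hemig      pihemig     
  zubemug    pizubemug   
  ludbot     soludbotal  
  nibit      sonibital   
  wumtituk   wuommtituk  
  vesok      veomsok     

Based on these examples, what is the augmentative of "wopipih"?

wopipihoth

linafuh and vomgipug both have last vowel 'u' yet inflect differently (linafuhoth, pivomgipug), so the last vowel is not what conditions the rule; the final letter is.
"wopipih" ends in -h. The stems ending in -h (safoh → safohoth, linafuh → linafuhoth) add -oth.
The other patterns: stems ending in -g add the prefix pi-; stems ending in -t add so- … -al around the stem; stems ending in -k insert -om- after the first vowel.
So wopipih → wopipihoth.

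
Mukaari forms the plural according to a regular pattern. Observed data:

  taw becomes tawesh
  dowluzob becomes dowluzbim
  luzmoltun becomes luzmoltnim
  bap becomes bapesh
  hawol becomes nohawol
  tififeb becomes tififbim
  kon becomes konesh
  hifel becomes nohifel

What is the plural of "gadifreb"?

gadifrbim

"gadifreb" has 3 vowels. The stems with 3 vowels (luzmoltun → luzmoltnim, dowluzob → dowluzbim, tififeb → tififbim) delete the last vowel and add -im.
The other patterns: stems with 1 vowel add -esh; stems with 2 vowels add the prefix no-.
So gadifreb → gadifrbim.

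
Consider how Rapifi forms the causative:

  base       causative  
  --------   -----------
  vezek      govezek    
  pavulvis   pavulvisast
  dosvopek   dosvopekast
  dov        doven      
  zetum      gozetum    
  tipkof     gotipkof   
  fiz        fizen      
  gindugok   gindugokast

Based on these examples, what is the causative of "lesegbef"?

lesegbefast

vezek and dosvopek both end in -k yet inflect differently (govezek, dosvopekast), so the final letter is not what conditions the rule; the number of vowels is.
"lesegbef" has 3 vowels. The stems with 3 vowels (dosvopek → dosvopekast, pavulvis → pavulvisast, gindugok → gindugokast) add -ast.
The other patterns: stems with 1 vowel add -en; stems with 2 vowels add the prefix go-.
So lesegbef → lesegbefast.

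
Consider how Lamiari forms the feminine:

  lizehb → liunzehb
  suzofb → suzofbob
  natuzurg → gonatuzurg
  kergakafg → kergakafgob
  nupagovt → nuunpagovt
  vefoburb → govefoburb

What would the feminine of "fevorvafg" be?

fevorvafgob

suzofb and vefoburb both end in -b yet inflect differently (suzofbob, govefoburb), so the final letter is not what conditions the rule; the second-to-last letter is.
"fevorvafg" has second-to-last letter 'f'. The stems whose second-to-last letter is 'f' (kergakafg → kergakafgob, suzofb → suzofbob) add -ob.
So fevorvafg → fevorvafgob.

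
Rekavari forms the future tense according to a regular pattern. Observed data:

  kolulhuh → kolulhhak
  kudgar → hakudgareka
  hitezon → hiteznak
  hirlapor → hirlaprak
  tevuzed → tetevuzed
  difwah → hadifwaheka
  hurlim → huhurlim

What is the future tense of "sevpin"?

sesevpin

"sevpin" has last vowel 'i'. The one such stem in the data (hurlim → huhurlim) repeats the first consonant+vowel as a prefix (as does tevuzed), so the same rule applies.
The other patterns: stems whose last vowel is 'o' or 'u' delete the last vowel and add -ak; stems whose last vowel is 'a' add ha- … -eka around the stem.
So sevpin → sesevpin.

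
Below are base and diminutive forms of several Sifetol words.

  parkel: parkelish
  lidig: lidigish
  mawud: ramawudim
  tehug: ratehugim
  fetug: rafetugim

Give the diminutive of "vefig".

vefigish

tehug and lidig both end in -g yet inflect differently (ratehugim, lidigish), so the final letter is not what conditions the rule; the last vowel is.
"vefig" has last vowel 'i'. The one such stem in the data (lidig → lidigish) adds -ish, so the same rule applies.
So vefig → vefigish.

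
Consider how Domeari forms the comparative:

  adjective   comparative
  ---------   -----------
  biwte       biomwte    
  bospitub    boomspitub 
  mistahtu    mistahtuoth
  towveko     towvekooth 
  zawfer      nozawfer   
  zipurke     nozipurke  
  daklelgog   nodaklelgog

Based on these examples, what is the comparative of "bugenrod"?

buomgenrod

"bugenrod" begins with b-. The stems beginning with b- (biwte → biomwte, bospitub → boomspitub) insert -om- after the first vowel.
So bugenrod → buomgenrod.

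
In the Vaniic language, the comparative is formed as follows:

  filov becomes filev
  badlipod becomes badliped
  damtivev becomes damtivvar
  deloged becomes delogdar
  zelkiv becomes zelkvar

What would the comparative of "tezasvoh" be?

tezasveh

filov and zelkiv both end in -v yet inflect differently (filev, zelkvar), so the final letter is not what conditions the rule; the last vowel is.
"tezasvoh" has last vowel 'o'. The stems whose last vowel is 'o' (filov → filev, badlipod → badliped) change the last vowel to 'e'.
The other pattern: stems whose last vowel is 'e' or 'i' delete the last vowel and add -ar.
So tezasvoh → tezasveh.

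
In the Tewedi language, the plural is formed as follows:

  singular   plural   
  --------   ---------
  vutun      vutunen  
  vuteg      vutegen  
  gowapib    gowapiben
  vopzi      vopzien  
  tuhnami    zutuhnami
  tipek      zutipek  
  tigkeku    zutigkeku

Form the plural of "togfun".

vopzi and tuhnami both end in -i yet inflect differently (vopzien, zutuhnami), so the final letter is not what conditions the rule; the first letter is.
"togfun" begins with t-. The stems beginning with t- (tuhnami → zutuhnami, tipek → zutipek, tigkeku → zutigkeku) add the prefix zu-.
The other pattern: stems beginning with g- or v- add -en.
So togfun → zutogfun.

zutogfun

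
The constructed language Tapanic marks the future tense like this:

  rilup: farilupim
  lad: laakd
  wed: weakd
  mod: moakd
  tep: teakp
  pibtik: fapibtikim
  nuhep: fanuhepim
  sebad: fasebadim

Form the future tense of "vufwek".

sebad and mod both end in -d yet inflect differently (fasebadim, moakd), so the final letter is not what conditions the rule; the number of vowels is.
"vufwek" has 2 vowels. The stems with 2 vowels (pibtik → fapibtikim, nuhep → fanuhepim, sebad → fasebadim) add fa- … -im around the stem.
The other pattern: stems with 1 vowel insert -ak- after the first vowel.
So vufwek → favufwekim.

favufwekim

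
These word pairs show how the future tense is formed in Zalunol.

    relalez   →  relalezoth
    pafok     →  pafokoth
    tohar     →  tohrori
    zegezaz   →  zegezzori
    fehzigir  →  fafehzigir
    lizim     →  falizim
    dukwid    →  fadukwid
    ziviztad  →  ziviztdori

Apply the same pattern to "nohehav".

nohehvori

relalez and zegezaz both end in -z yet inflect differently (relalezoth, zegezzori), so the final letter is not what conditions the rule; the last vowel is.
"nohehav" has last vowel 'a'. The stems whose last vowel is 'a' (zegezaz → zegezzori, tohar → tohrori, ziviztad → ziviztdori) delete the last vowel and add -ori.
So nohehav → nohehvori.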